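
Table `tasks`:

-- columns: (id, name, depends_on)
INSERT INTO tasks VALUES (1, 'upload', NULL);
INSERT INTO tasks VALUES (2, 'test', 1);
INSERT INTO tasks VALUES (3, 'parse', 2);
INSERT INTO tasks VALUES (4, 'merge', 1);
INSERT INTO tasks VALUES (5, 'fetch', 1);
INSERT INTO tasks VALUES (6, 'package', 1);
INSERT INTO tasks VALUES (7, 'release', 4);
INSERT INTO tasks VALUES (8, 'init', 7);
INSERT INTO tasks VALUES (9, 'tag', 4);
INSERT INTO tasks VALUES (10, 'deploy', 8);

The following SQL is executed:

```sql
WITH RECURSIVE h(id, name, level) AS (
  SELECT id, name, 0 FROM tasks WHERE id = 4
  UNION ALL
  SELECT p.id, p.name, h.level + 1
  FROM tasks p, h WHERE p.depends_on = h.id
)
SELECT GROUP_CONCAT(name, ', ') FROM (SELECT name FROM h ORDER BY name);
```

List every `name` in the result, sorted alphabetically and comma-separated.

Base: id=4 (merge) at level 0.
Iteration 1: rows with depends_on in {4} -> release (id 7, level 1), tag (id 9, level 1).
Iteration 2: rows with depends_on in {7,9} -> init (id 8, level 2).
Iteration 3: rows with depends_on in {8} -> deploy (id 10, level 3).
Iteration 4: no rows with depends_on in {10}; recursion stops.

deploy, init, merge, release, tag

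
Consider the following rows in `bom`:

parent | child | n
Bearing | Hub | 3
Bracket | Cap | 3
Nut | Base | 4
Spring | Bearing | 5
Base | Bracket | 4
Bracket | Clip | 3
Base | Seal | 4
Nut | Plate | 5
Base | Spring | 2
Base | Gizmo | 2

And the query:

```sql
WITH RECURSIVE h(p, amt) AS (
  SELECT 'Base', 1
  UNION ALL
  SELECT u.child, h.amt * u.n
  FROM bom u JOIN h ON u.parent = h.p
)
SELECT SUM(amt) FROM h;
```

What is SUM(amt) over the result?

Base: (Base, amt=1).
Iteration 1: components of {Base} -> Bracket = 1*4 = 4, Gizmo = 1*2 = 2, Seal = 1*4 = 4, Spring = 1*2 = 2.
Iteration 2: components of {Bracket,Gizmo,Seal,Spring} -> Bearing = 2*5 = 10, Cap = 4*3 = 12, Clip = 4*3 = 12.
Iteration 3: components of {Bearing,Cap,Clip} -> Hub = 10*3 = 30.
Iteration 4: no further components; recursion stops.
SUM(amt) = 1 + 4 + 2 + 2 + 4 + 10 + 12 + 12 + 30 = 77.

77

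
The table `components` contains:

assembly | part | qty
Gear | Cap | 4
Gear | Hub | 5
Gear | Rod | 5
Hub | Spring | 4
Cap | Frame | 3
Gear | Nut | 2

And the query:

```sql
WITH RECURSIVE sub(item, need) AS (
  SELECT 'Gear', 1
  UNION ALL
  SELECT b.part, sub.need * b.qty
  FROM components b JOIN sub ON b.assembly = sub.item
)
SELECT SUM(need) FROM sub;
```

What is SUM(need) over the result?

49

Base: (Gear, need=1).
Iteration 1: components of {Gear} -> Cap = 1*4 = 4, Hub = 1*5 = 5, Nut = 1*2 = 2, Rod = 1*5 = 5.
Iteration 2: components of {Cap,Hub,Nut,Rod} -> Frame = 4*3 = 12, Spring = 5*4 = 20.
Iteration 3: no further components; recursion stops.
SUM(need) = 1 + 4 + 5 + 5 + 2 + 12 + 20 = 49.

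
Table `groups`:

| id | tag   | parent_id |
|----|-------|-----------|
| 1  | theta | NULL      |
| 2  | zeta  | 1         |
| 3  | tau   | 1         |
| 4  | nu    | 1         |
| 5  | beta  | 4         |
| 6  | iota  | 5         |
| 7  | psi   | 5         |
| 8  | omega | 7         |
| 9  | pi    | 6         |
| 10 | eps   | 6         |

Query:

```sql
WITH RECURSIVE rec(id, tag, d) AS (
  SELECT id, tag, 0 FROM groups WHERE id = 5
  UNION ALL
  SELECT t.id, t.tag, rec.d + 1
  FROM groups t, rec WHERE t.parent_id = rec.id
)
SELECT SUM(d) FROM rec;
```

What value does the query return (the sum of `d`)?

8

Base: id=5 (beta) at d 0.
Iteration 1: rows with parent_id in {5} -> iota (id 6, d 1), psi (id 7, d 1).
Iteration 2: rows with parent_id in {6,7} -> omega (id 8, d 2), pi (id 9, d 2), eps (id 10, d 2).
Iteration 3: no rows with parent_id in {8,9,10}; recursion stops.
SUM(d) = 0 + 1 + 1 + 2 + 2 + 2 = 8.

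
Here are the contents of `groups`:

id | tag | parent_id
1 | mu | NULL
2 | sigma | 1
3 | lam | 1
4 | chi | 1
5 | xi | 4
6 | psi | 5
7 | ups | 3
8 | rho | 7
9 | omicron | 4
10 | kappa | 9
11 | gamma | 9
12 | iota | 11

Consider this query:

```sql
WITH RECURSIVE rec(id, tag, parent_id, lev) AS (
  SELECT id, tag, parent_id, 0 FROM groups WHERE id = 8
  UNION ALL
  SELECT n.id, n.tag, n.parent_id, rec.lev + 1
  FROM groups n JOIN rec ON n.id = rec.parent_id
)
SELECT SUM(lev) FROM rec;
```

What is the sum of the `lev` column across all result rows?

Base: id=8 (rho), parent_id=7, lev 0.
Iteration 1: join on id=7 -> ups (id 7, parent_id=3, lev 1).
Iteration 2: join on id=3 -> lam (id 3, parent_id=1, lev 2).
Iteration 3: join on id=1 -> mu (id 1, parent_id=NULL, lev 3).
Iteration 4: parent_id is NULL; no match; recursion stops.
SUM(lev) = 0 + 1 + 2 + 3 = 6.

6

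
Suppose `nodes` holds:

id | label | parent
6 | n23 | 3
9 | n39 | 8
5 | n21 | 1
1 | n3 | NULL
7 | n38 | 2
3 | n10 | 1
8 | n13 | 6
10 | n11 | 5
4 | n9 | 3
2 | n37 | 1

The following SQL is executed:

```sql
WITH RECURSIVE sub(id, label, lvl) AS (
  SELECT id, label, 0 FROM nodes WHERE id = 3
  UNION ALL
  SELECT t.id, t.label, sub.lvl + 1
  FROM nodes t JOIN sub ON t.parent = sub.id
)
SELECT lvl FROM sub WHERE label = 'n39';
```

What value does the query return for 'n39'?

3

Base: id=3 (n10) at lvl 0.
Iteration 1: rows with parent in {3} -> n9 (id 4, lvl 1), n23 (id 6, lvl 1).
Iteration 2: rows with parent in {4,6} -> n13 (id 8, lvl 2).
Iteration 3: rows with parent in {8} -> n39 (id 9, lvl 3).
Iteration 4: no rows with parent in {9}; recursion stops.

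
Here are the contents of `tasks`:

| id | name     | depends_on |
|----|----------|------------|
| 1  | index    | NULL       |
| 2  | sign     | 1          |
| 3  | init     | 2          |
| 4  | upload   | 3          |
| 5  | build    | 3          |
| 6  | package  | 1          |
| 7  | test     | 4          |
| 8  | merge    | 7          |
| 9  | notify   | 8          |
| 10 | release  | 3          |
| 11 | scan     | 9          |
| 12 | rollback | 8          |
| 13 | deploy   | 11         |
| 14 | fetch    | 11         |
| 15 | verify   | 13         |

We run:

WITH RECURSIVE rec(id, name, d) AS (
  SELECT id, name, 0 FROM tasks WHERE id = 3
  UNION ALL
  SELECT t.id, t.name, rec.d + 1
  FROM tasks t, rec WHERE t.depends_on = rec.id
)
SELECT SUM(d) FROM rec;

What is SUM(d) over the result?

Base: id=3 (init) at d 0.
Iteration 1: rows with depends_on in {3} -> upload (id 4, d 1), build (id 5, d 1), release (id 10, d 1).
Iteration 2: rows with depends_on in {4,5,10} -> test (id 7, d 2).
Iteration 3: rows with depends_on in {7} -> merge (id 8, d 3).
Iteration 4: rows with depends_on in {8} -> notify (id 9, d 4), rollback (id 12, d 4).
Iteration 5: rows with depends_on in {9,12} -> scan (id 11, d 5).
Iteration 6: rows with depends_on in {11} -> deploy (id 13, d 6), fetch (id 14, d 6).
Iteration 7: rows with depends_on in {13,14} -> verify (id 15, d 7).
Iteration 8: no rows with depends_on in {15}; recursion stops.
SUM(d) = 0 + 1 + 1 + 1 + 2 + 3 + 4 + 4 + 5 + 6 + 6 + 7 = 40.

40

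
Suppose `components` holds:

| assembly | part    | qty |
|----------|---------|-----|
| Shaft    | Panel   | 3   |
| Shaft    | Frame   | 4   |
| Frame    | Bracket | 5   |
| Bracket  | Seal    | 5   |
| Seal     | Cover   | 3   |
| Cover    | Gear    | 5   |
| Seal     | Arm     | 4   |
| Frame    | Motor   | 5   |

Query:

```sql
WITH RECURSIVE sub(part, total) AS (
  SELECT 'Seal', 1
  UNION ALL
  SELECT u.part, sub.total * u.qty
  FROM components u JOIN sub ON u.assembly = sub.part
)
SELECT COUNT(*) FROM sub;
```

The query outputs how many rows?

4

Base: (Seal, total=1).
Iteration 1: components of {Seal} -> Arm = 1*4 = 4, Cover = 1*3 = 3.
Iteration 2: components of {Arm,Cover} -> Gear = 3*5 = 15.
Iteration 3: no further components; recursion stops.
Total rows emitted: 4.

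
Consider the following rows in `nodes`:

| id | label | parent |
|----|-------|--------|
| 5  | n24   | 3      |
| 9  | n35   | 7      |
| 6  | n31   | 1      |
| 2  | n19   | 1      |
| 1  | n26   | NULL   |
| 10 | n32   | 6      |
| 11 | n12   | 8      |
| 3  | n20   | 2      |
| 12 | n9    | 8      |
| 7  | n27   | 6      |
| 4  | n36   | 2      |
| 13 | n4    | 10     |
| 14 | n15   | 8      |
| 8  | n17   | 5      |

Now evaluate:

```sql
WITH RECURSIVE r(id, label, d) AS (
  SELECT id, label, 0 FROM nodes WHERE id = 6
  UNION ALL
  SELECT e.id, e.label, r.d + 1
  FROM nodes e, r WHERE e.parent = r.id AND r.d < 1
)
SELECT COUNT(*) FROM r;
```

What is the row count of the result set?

Base: id=6 (n31) at d 0.
Iteration 1: rows with parent in {6} -> n27 (id 7, d 1), n32 (id 10, d 1).
Iteration 2: d < 1 fails for all current rows; recursion stops.
Total rows emitted: 3.

3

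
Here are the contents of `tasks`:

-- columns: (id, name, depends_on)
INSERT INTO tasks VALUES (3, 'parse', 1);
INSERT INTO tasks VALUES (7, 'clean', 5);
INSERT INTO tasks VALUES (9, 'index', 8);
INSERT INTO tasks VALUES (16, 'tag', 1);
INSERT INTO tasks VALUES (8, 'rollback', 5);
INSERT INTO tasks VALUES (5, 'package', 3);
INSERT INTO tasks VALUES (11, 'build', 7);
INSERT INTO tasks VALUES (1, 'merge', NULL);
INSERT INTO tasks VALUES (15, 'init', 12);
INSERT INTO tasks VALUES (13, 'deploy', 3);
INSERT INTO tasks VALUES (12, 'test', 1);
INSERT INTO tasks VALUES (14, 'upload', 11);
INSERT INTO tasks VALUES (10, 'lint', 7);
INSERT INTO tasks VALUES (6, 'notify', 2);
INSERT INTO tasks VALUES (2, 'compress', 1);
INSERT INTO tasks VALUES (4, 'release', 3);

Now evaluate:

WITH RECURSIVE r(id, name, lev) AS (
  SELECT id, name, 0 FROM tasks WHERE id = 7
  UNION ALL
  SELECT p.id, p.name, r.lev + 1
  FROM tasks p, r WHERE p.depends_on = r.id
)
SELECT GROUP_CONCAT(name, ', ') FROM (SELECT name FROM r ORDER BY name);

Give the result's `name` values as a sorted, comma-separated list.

build, clean, lint, upload

Base: id=7 (clean) at lev 0.
Iteration 1: rows with depends_on in {7} -> lint (id 10, lev 1), build (id 11, lev 1).
Iteration 2: rows with depends_on in {10,11} -> upload (id 14, lev 2).
Iteration 3: no rows with depends_on in {14}; recursion stops.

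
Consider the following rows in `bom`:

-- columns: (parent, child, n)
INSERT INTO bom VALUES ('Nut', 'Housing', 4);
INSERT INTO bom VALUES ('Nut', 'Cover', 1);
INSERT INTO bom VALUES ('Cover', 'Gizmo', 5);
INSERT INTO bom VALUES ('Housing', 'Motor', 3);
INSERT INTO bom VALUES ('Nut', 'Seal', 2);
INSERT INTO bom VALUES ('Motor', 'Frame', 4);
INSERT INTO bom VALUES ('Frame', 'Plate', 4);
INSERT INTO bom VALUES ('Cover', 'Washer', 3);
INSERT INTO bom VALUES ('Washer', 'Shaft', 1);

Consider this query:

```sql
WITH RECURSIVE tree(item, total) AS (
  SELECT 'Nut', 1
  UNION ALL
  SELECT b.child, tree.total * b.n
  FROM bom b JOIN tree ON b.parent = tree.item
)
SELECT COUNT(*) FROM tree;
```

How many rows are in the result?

Base: (Nut, total=1).
Iteration 1: components of {Nut} -> Cover = 1*1 = 1, Housing = 1*4 = 4, Seal = 1*2 = 2.
Iteration 2: components of {Cover,Housing,Seal} -> Gizmo = 1*5 = 5, Motor = 4*3 = 12, Washer = 1*3 = 3.
Iteration 3: components of {Gizmo,Motor,Washer} -> Frame = 12*4 = 48, Shaft = 3*1 = 3.
Iteration 4: components of {Frame,Shaft} -> Plate = 48*4 = 192.
Iteration 5: no further components; recursion stops.
Total rows emitted: 10.

10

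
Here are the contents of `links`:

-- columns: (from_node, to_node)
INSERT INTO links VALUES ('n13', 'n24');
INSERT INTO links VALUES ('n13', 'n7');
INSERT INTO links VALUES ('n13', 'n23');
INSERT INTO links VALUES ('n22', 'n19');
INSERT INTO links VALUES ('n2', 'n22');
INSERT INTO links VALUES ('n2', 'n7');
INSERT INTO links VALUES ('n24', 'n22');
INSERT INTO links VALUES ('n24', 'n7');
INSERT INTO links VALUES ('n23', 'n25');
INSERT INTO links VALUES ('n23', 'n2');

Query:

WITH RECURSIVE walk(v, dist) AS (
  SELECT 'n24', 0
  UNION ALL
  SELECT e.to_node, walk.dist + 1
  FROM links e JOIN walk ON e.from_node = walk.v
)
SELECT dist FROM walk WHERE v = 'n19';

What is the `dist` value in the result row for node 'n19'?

Base: (n24, dist=0).
Iteration 1: edges from {n24} -> (n22, dist=1), (n7, dist=1).
Iteration 2: edges from {n22,n7} -> (n19, dist=2).
Iteration 3: no outgoing edges from {n19}; recursion stops.

2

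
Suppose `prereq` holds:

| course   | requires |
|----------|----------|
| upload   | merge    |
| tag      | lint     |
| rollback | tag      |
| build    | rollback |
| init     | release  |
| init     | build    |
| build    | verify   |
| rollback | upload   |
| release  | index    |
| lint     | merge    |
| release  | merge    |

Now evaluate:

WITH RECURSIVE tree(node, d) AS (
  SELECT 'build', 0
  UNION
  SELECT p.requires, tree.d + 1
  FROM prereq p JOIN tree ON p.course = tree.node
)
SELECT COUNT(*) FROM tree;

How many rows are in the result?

8

Base: (build, d=0).
Iteration 1: edges from {build} -> (rollback, d=1), (verify, d=1).
Iteration 2: edges from {rollback,verify} -> (tag, d=2), (upload, d=2).
Iteration 3: edges from {tag,upload} -> (lint, d=3), (merge, d=3).
Iteration 4: edges from {lint,merge} -> (merge, d=4).
Iteration 5: no outgoing edges from {merge}; recursion stops.
Total rows emitted: 8.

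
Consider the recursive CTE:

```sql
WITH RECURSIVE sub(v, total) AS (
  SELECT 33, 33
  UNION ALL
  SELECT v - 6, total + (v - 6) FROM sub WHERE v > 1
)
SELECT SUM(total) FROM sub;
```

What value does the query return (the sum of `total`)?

588

Base: v=33, total=33.
Iteration 1: 33 > 1 holds -> v = 33 - 6 = 27, total = 33 + 27 = 60.
Iteration 2: 27 > 1 holds -> v = 27 - 6 = 21, total = 60 + 21 = 81.
Iteration 3: 21 > 1 holds -> v = 21 - 6 = 15, total = 81 + 15 = 96.
Iteration 4: 15 > 1 holds -> v = 15 - 6 = 9, total = 96 + 9 = 105.
Iteration 5: 9 > 1 holds -> v = 9 - 6 = 3, total = 105 + 3 = 108.
Iteration 6: 3 > 1 holds -> v = 3 - 6 = -3, total = 108 + -3 = 105.
Iteration 7: -3 > 1 fails; recursion stops.
SUM(total) = 33 + 60 + 81 + 96 + 105 + 108 + 105 = 588.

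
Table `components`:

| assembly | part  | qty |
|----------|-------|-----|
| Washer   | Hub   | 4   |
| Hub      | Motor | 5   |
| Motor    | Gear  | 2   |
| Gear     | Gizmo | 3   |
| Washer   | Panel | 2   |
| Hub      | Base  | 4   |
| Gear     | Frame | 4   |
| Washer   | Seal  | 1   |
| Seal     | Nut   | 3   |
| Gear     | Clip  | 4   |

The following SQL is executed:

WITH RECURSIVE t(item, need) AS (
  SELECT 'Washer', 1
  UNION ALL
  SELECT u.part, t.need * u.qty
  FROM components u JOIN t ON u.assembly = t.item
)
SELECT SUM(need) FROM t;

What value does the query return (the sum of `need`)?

Base: (Washer, need=1).
Iteration 1: components of {Washer} -> Hub = 1*4 = 4, Panel = 1*2 = 2, Seal = 1*1 = 1.
Iteration 2: components of {Hub,Panel,Seal} -> Base = 4*4 = 16, Motor = 4*5 = 20, Nut = 1*3 = 3.
Iteration 3: components of {Base,Motor,Nut} -> Gear = 20*2 = 40.
Iteration 4: components of {Gear} -> Clip = 40*4 = 160, Frame = 40*4 = 160, Gizmo = 40*3 = 120.
Iteration 5: no further components; recursion stops.
SUM(need) = 1 + 4 + 2 + 1 + 20 + 16 + 3 + 40 + 120 + 160 + 160 = 527.

527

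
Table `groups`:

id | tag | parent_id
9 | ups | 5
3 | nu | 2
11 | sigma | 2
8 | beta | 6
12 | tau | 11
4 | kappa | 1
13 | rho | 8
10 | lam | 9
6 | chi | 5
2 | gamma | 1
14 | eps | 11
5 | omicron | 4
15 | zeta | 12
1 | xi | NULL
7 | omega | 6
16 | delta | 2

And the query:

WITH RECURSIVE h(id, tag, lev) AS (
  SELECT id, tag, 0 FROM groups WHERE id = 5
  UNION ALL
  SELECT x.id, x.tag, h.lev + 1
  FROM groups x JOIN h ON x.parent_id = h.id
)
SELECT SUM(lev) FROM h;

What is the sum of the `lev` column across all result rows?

Base: id=5 (omicron) at lev 0.
Iteration 1: rows with parent_id in {5} -> chi (id 6, lev 1), ups (id 9, lev 1).
Iteration 2: rows with parent_id in {6,9} -> omega (id 7, lev 2), beta (id 8, lev 2), lam (id 10, lev 2).
Iteration 3: rows with parent_id in {7,8,10} -> rho (id 13, lev 3).
Iteration 4: no rows with parent_id in {13}; recursion stops.
SUM(lev) = 0 + 1 + 1 + 2 + 2 + 2 + 3 = 11.

11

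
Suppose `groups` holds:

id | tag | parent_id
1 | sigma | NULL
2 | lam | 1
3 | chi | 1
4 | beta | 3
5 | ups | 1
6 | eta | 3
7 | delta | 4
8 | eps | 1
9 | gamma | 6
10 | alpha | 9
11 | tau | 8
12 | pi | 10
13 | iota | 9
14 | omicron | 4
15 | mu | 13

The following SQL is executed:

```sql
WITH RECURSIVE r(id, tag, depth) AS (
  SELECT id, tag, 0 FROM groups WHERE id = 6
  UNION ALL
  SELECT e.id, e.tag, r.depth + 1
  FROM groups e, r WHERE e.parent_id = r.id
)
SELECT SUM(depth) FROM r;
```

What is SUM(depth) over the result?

11

Base: id=6 (eta) at depth 0.
Iteration 1: rows with parent_id in {6} -> gamma (id 9, depth 1).
Iteration 2: rows with parent_id in {9} -> alpha (id 10, depth 2), iota (id 13, depth 2).
Iteration 3: rows with parent_id in {10,13} -> pi (id 12, depth 3), mu (id 15, depth 3).
Iteration 4: no rows with parent_id in {12,15}; recursion stops.
SUM(depth) = 0 + 1 + 2 + 2 + 3 + 3 = 11.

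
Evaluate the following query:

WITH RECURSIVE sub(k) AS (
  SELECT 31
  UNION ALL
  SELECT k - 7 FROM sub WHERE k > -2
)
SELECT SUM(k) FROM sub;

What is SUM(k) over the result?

Base: k=31.
Iteration 1: 31 > -2 holds -> k = 31 - 7 = 24.
Iteration 2: 24 > -2 holds -> k = 24 - 7 = 17.
Iteration 3: 17 > -2 holds -> k = 17 - 7 = 10.
Iteration 4: 10 > -2 holds -> k = 10 - 7 = 3.
Iteration 5: 3 > -2 holds -> k = 3 - 7 = -4.
Iteration 6: -4 > -2 fails; recursion stops.
SUM(k) = 31 + 24 + 17 + 10 + 3 + -4 = 81.

81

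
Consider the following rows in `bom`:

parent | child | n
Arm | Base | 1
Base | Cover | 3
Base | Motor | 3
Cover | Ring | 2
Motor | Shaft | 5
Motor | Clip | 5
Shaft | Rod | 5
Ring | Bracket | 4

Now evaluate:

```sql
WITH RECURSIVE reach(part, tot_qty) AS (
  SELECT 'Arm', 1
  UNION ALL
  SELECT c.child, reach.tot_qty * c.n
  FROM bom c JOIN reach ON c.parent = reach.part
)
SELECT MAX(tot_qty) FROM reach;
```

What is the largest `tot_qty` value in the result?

Base: (Arm, tot_qty=1).
Iteration 1: components of {Arm} -> Base = 1*1 = 1.
Iteration 2: components of {Base} -> Cover = 1*3 = 3, Motor = 1*3 = 3.
Iteration 3: components of {Cover,Motor} -> Clip = 3*5 = 15, Ring = 3*2 = 6, Shaft = 3*5 = 15.
Iteration 4: components of {Clip,Ring,Shaft} -> Bracket = 6*4 = 24, Rod = 15*5 = 75.
Iteration 5: no further components; recursion stops.
tot_qty values: 1, 1, 3, 3, 6, 15, 15, 24, 75; the maximum is 75.

75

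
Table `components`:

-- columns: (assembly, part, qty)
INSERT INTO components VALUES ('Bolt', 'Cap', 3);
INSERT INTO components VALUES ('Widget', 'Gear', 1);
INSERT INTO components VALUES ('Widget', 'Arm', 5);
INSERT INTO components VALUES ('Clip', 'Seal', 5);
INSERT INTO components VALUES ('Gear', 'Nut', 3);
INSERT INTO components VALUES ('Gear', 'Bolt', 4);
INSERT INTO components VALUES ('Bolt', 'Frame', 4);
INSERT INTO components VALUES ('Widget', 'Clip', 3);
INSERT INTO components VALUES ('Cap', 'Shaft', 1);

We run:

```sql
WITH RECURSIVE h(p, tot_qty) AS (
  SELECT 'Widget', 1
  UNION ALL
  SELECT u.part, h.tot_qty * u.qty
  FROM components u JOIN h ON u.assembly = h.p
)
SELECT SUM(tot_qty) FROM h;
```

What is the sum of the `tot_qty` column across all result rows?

Base: (Widget, tot_qty=1).
Iteration 1: components of {Widget} -> Arm = 1*5 = 5, Clip = 1*3 = 3, Gear = 1*1 = 1.
Iteration 2: components of {Arm,Clip,Gear} -> Bolt = 1*4 = 4, Nut = 1*3 = 3, Seal = 3*5 = 15.
Iteration 3: components of {Bolt,Nut,Seal} -> Cap = 4*3 = 12, Frame = 4*4 = 16.
Iteration 4: components of {Cap,Frame} -> Shaft = 12*1 = 12.
Iteration 5: no further components; recursion stops.
SUM(tot_qty) = 1 + 1 + 5 + 3 + 3 + 4 + 15 + 12 + 16 + 12 = 72.

72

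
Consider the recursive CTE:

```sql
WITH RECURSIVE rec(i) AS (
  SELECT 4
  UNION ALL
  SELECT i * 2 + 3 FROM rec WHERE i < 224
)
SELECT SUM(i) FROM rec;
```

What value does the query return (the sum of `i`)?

Base: i=4.
Iteration 1: 4 < 224 holds -> i = 4 * 2 + 3 = 11.
Iteration 2: 11 < 224 holds -> i = 11 * 2 + 3 = 25.
Iteration 3: 25 < 224 holds -> i = 25 * 2 + 3 = 53.
Iteration 4: 53 < 224 holds -> i = 53 * 2 + 3 = 109.
Iteration 5: 109 < 224 holds -> i = 109 * 2 + 3 = 221.
Iteration 6: 221 < 224 holds -> i = 221 * 2 + 3 = 445.
Iteration 7: 445 < 224 fails; recursion stops.
SUM(i) = 4 + 11 + 25 + 53 + 109 + 221 + 445 = 868.

868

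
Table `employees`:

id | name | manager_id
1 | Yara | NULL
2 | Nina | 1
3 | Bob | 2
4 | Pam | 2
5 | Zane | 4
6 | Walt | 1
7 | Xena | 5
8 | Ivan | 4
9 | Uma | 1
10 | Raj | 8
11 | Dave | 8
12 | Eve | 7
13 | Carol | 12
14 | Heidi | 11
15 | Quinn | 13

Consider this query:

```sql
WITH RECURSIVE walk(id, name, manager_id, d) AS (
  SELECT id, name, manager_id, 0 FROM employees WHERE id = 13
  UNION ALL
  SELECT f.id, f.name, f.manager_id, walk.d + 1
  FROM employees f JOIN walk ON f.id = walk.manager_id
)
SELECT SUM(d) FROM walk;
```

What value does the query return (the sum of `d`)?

Base: id=13 (Carol), manager_id=12, d 0.
Iteration 1: join on id=12 -> Eve (id 12, manager_id=7, d 1).
Iteration 2: join on id=7 -> Xena (id 7, manager_id=5, d 2).
Iteration 3: join on id=5 -> Zane (id 5, manager_id=4, d 3).
Iteration 4: join on id=4 -> Pam (id 4, manager_id=2, d 4).
Iteration 5: join on id=2 -> Nina (id 2, manager_id=1, d 5).
Iteration 6: join on id=1 -> Yara (id 1, manager_id=NULL, d 6).
Iteration 7: manager_id is NULL; no match; recursion stops.
SUM(d) = 0 + 1 + 2 + 3 + 4 + 5 + 6 = 21.

21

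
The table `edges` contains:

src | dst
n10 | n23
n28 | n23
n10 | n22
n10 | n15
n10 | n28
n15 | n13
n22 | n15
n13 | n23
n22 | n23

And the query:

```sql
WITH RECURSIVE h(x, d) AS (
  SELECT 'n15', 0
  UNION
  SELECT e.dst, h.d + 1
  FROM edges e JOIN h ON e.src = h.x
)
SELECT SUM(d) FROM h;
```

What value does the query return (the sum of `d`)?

Base: (n15, d=0).
Iteration 1: edges from {n15} -> (n13, d=1).
Iteration 2: edges from {n13} -> (n23, d=2).
Iteration 3: no outgoing edges from {n23}; recursion stops.
SUM(d) = 0 + 1 + 2 = 3.

3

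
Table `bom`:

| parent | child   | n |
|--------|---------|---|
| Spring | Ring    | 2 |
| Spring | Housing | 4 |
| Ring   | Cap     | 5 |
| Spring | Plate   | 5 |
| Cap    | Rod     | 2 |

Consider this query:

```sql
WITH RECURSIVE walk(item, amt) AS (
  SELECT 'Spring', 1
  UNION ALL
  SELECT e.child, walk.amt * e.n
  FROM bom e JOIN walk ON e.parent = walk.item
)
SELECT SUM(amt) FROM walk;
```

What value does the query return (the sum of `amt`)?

42

Base: (Spring, amt=1).
Iteration 1: components of {Spring} -> Housing = 1*4 = 4, Plate = 1*5 = 5, Ring = 1*2 = 2.
Iteration 2: components of {Housing,Plate,Ring} -> Cap = 2*5 = 10.
Iteration 3: components of {Cap} -> Rod = 10*2 = 20.
Iteration 4: no further components; recursion stops.
SUM(amt) = 1 + 2 + 4 + 5 + 10 + 20 = 42.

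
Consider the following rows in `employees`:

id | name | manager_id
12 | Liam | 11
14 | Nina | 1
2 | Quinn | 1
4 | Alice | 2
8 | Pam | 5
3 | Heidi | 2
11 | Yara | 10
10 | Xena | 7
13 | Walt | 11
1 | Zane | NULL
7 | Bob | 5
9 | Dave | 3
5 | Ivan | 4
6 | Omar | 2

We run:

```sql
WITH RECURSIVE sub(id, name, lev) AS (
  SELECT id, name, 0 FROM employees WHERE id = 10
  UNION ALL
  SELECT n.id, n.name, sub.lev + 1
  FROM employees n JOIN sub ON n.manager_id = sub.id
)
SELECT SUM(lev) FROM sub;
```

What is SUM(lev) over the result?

5

Base: id=10 (Xena) at lev 0.
Iteration 1: rows with manager_id in {10} -> Yara (id 11, lev 1).
Iteration 2: rows with manager_id in {11} -> Liam (id 12, lev 2), Walt (id 13, lev 2).
Iteration 3: no rows with manager_id in {12,13}; recursion stops.
SUM(lev) = 0 + 1 + 2 + 2 = 5.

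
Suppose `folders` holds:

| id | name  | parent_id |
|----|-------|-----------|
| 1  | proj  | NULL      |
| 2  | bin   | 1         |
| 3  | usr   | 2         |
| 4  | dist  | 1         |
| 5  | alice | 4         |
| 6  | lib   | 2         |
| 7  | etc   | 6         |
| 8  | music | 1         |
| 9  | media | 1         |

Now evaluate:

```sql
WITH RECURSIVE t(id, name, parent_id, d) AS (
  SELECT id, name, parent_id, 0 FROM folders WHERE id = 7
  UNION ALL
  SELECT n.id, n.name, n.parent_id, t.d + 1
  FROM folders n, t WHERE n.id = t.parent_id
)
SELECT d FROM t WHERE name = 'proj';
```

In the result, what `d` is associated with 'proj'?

3

Base: id=7 (etc), parent_id=6, d 0.
Iteration 1: join on id=6 -> lib (id 6, parent_id=2, d 1).
Iteration 2: join on id=2 -> bin (id 2, parent_id=1, d 2).
Iteration 3: join on id=1 -> proj (id 1, parent_id=NULL, d 3).
Iteration 4: parent_id is NULL; no match; recursion stops.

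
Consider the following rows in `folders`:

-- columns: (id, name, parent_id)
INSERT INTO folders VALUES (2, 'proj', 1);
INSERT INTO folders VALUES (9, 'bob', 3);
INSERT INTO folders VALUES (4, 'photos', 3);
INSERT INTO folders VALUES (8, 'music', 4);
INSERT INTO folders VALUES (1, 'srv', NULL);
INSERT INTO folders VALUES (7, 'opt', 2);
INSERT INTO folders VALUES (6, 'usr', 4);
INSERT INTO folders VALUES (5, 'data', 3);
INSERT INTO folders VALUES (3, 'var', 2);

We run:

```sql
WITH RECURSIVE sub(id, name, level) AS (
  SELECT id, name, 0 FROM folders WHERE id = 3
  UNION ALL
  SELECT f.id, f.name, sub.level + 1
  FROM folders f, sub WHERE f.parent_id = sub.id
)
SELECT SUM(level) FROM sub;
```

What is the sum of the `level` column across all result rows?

7

Base: id=3 (var) at level 0.
Iteration 1: rows with parent_id in {3} -> photos (id 4, level 1), data (id 5, level 1), bob (id 9, level 1).
Iteration 2: rows with parent_id in {4,5,9} -> usr (id 6, level 2), music (id 8, level 2).
Iteration 3: no rows with parent_id in {6,8}; recursion stops.
SUM(level) = 0 + 1 + 1 + 1 + 2 + 2 = 7.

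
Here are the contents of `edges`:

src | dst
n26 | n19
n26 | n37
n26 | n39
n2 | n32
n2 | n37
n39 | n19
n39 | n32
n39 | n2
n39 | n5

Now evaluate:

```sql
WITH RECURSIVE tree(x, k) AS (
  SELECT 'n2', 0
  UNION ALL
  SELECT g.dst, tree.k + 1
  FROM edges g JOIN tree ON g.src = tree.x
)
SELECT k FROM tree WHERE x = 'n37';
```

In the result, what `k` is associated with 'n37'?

1

Base: (n2, k=0).
Iteration 1: edges from {n2} -> (n32, k=1), (n37, k=1).
Iteration 2: no outgoing edges from {n32,n37}; recursion stops.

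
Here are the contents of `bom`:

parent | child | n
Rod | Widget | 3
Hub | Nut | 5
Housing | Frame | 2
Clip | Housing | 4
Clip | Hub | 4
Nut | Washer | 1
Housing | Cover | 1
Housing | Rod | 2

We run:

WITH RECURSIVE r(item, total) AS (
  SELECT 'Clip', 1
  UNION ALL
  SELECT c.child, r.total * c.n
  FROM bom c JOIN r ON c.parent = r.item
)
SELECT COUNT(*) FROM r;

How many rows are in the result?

Base: (Clip, total=1).
Iteration 1: components of {Clip} -> Housing = 1*4 = 4, Hub = 1*4 = 4.
Iteration 2: components of {Housing,Hub} -> Cover = 4*1 = 4, Frame = 4*2 = 8, Nut = 4*5 = 20, Rod = 4*2 = 8.
Iteration 3: components of {Cover,Frame,Nut,Rod} -> Washer = 20*1 = 20, Widget = 8*3 = 24.
Iteration 4: no further components; recursion stops.
Total rows emitted: 9.

9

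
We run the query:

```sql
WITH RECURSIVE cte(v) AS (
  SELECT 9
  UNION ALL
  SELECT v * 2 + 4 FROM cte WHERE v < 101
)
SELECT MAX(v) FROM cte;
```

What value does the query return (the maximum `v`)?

Base: v=9.
Iteration 1: 9 < 101 holds -> v = 9 * 2 + 4 = 22.
Iteration 2: 22 < 101 holds -> v = 22 * 2 + 4 = 48.
Iteration 3: 48 < 101 holds -> v = 48 * 2 + 4 = 100.
Iteration 4: 100 < 101 holds -> v = 100 * 2 + 4 = 204.
Iteration 5: 204 < 101 fails; recursion stops.
v values: 9, 22, 48, 100, 204; the maximum is 204.

204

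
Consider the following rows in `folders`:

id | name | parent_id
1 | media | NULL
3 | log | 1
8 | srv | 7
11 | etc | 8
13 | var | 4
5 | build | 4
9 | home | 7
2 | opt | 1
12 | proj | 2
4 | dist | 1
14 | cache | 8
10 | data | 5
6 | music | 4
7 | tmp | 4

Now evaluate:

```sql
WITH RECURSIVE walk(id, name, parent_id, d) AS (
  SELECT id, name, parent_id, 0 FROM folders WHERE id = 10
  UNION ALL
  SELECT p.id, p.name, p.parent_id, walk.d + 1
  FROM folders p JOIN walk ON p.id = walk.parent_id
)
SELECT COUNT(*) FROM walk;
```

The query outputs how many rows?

Base: id=10 (data), parent_id=5, d 0.
Iteration 1: join on id=5 -> build (id 5, parent_id=4, d 1).
Iteration 2: join on id=4 -> dist (id 4, parent_id=1, d 2).
Iteration 3: join on id=1 -> media (id 1, parent_id=NULL, d 3).
Iteration 4: parent_id is NULL; no match; recursion stops.
Total rows emitted: 4.

4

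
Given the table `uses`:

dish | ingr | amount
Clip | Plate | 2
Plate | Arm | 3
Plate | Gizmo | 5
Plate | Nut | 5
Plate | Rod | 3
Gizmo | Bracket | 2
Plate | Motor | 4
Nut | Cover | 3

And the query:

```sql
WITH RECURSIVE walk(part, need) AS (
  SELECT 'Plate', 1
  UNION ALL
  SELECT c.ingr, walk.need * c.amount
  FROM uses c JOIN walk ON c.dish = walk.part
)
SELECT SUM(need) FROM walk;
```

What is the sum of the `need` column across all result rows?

Base: (Plate, need=1).
Iteration 1: components of {Plate} -> Arm = 1*3 = 3, Gizmo = 1*5 = 5, Motor = 1*4 = 4, Nut = 1*5 = 5, Rod = 1*3 = 3.
Iteration 2: components of {Arm,Gizmo,Motor,Nut,Rod} -> Bracket = 5*2 = 10, Cover = 5*3 = 15.
Iteration 3: no further components; recursion stops.
SUM(need) = 1 + 3 + 5 + 5 + 3 + 4 + 10 + 15 = 46.

46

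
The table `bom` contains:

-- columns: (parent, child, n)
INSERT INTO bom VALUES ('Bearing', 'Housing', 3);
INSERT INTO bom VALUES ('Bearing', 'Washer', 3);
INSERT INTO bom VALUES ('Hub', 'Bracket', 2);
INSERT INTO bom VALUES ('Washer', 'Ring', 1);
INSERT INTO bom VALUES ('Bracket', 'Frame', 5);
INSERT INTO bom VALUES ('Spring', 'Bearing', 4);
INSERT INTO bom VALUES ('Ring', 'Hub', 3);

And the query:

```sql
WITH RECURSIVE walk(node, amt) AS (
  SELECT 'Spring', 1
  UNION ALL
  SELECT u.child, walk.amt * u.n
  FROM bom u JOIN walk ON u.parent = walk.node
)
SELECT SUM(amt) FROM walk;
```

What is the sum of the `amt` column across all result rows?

509

Base: (Spring, amt=1).
Iteration 1: components of {Spring} -> Bearing = 1*4 = 4.
Iteration 2: components of {Bearing} -> Housing = 4*3 = 12, Washer = 4*3 = 12.
Iteration 3: components of {Housing,Washer} -> Ring = 12*1 = 12.
Iteration 4: components of {Ring} -> Hub = 12*3 = 36.
Iteration 5: components of {Hub} -> Bracket = 36*2 = 72.
Iteration 6: components of {Bracket} -> Frame = 72*5 = 360.
Iteration 7: no further components; recursion stops.
SUM(amt) = 1 + 4 + 12 + 12 + 12 + 36 + 72 + 360 = 509.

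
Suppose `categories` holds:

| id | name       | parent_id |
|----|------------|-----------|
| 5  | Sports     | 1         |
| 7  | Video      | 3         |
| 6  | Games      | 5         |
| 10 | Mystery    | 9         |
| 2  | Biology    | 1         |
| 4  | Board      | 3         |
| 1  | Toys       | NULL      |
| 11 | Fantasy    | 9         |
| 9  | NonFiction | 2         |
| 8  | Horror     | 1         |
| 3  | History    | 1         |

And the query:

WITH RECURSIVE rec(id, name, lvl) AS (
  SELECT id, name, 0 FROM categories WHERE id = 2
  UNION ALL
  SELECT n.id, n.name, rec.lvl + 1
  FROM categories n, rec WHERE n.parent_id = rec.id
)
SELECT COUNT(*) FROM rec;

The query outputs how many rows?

Base: id=2 (Biology) at lvl 0.
Iteration 1: rows with parent_id in {2} -> NonFiction (id 9, lvl 1).
Iteration 2: rows with parent_id in {9} -> Mystery (id 10, lvl 2), Fantasy (id 11, lvl 2).
Iteration 3: no rows with parent_id in {10,11}; recursion stops.
Total rows emitted: 4.

4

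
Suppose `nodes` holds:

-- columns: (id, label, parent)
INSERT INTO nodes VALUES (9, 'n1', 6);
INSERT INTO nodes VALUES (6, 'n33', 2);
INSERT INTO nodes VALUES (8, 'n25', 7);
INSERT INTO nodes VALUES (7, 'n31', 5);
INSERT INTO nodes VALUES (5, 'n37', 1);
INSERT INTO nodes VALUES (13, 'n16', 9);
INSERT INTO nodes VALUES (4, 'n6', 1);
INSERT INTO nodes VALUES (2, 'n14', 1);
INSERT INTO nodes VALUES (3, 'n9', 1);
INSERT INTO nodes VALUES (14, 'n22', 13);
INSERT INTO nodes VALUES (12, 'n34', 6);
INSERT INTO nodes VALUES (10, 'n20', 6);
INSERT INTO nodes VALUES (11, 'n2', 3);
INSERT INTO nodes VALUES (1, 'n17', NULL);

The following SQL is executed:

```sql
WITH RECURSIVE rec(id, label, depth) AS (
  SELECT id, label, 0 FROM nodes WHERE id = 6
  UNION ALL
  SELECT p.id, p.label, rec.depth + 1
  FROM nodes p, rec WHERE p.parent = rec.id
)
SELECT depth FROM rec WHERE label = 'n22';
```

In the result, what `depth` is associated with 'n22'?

Base: id=6 (n33) at depth 0.
Iteration 1: rows with parent in {6} -> n1 (id 9, depth 1), n20 (id 10, depth 1), n34 (id 12, depth 1).
Iteration 2: rows with parent in {9,10,12} -> n16 (id 13, depth 2).
Iteration 3: rows with parent in {13} -> n22 (id 14, depth 3).
Iteration 4: no rows with parent in {14}; recursion stops.

3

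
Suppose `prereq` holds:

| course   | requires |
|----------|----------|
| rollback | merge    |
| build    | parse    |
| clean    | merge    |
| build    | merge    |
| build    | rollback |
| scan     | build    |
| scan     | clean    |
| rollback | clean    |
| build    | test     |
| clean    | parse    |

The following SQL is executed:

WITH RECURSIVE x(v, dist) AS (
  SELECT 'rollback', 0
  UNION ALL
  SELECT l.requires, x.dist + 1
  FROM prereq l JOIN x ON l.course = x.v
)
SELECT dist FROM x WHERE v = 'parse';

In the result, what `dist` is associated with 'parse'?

2

Base: (rollback, dist=0).
Iteration 1: edges from {rollback} -> (clean, dist=1), (merge, dist=1).
Iteration 2: edges from {clean,merge} -> (merge, dist=2), (parse, dist=2).
Iteration 3: no outgoing edges from {merge,parse}; recursion stops.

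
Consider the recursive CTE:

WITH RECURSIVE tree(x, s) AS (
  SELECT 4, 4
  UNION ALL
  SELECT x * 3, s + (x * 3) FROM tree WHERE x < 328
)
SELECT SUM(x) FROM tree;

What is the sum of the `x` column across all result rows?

1456

Base: x=4, s=4.
Iteration 1: 4 < 328 holds -> x = 4 * 3 = 12, s = 4 + 12 = 16.
Iteration 2: 12 < 328 holds -> x = 12 * 3 = 36, s = 16 + 36 = 52.
Iteration 3: 36 < 328 holds -> x = 36 * 3 = 108, s = 52 + 108 = 160.
Iteration 4: 108 < 328 holds -> x = 108 * 3 = 324, s = 160 + 324 = 484.
Iteration 5: 324 < 328 holds -> x = 324 * 3 = 972, s = 484 + 972 = 1456.
Iteration 6: 972 < 328 fails; recursion stops.
SUM(x) = 4 + 12 + 36 + 108 + 324 + 972 = 1456.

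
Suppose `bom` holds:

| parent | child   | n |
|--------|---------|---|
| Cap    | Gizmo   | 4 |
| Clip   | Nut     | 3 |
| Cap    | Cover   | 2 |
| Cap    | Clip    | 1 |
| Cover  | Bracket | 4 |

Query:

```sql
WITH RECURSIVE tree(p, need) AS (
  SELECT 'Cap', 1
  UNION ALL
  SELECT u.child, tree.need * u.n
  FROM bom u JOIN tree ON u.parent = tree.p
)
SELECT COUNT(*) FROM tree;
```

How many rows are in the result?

Base: (Cap, need=1).
Iteration 1: components of {Cap} -> Clip = 1*1 = 1, Cover = 1*2 = 2, Gizmo = 1*4 = 4.
Iteration 2: components of {Clip,Cover,Gizmo} -> Bracket = 2*4 = 8, Nut = 1*3 = 3.
Iteration 3: no further components; recursion stops.
Total rows emitted: 6.

6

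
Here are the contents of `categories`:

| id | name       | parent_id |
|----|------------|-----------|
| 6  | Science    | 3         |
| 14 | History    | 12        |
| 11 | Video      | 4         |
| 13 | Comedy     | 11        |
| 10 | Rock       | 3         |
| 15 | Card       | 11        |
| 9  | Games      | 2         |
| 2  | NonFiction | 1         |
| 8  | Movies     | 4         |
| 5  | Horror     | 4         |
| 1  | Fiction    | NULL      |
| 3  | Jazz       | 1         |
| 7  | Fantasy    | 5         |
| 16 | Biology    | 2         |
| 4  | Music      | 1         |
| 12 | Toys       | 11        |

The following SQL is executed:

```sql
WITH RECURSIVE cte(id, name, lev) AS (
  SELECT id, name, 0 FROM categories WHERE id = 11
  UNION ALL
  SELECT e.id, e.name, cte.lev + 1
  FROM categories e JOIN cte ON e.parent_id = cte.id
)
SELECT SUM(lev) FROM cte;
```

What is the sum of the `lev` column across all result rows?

Base: id=11 (Video) at lev 0.
Iteration 1: rows with parent_id in {11} -> Toys (id 12, lev 1), Comedy (id 13, lev 1), Card (id 15, lev 1).
Iteration 2: rows with parent_id in {12,13,15} -> History (id 14, lev 2).
Iteration 3: no rows with parent_id in {14}; recursion stops.
SUM(lev) = 0 + 1 + 1 + 1 + 2 = 5.

5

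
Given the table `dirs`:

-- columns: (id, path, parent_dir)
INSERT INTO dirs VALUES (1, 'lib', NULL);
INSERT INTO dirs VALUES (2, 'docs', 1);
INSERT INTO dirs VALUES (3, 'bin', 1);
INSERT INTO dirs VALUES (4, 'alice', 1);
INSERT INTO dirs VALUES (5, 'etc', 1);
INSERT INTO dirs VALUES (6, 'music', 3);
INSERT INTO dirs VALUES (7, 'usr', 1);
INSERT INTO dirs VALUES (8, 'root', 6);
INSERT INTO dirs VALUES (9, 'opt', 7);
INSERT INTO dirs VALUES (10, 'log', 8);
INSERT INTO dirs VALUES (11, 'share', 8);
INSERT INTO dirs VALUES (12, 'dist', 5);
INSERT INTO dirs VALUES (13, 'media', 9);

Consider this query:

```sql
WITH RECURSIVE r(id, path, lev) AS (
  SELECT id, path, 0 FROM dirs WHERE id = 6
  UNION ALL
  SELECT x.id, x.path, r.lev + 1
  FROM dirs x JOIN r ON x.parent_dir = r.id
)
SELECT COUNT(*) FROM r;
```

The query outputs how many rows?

4

Base: id=6 (music) at lev 0.
Iteration 1: rows with parent_dir in {6} -> root (id 8, lev 1).
Iteration 2: rows with parent_dir in {8} -> log (id 10, lev 2), share (id 11, lev 2).
Iteration 3: no rows with parent_dir in {10,11}; recursion stops.
Total rows emitted: 4.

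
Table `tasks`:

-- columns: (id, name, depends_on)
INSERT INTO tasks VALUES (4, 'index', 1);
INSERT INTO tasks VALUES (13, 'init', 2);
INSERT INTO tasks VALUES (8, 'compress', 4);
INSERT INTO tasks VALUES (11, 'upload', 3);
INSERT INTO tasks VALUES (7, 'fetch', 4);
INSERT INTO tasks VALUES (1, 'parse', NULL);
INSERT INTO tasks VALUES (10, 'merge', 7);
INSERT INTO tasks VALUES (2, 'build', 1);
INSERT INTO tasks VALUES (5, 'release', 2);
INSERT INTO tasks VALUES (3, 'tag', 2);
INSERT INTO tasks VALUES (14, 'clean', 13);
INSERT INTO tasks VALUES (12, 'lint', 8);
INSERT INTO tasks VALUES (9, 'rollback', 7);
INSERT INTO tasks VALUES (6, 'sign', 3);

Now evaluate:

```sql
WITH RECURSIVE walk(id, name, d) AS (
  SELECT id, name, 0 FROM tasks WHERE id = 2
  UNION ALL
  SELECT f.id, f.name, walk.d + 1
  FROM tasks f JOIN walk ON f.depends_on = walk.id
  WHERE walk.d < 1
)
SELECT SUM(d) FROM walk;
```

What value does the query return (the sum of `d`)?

Base: id=2 (build) at d 0.
Iteration 1: rows with depends_on in {2} -> tag (id 3, d 1), release (id 5, d 1), init (id 13, d 1).
Iteration 2: d < 1 fails for all current rows; recursion stops.
SUM(d) = 0 + 1 + 1 + 1 = 3.

3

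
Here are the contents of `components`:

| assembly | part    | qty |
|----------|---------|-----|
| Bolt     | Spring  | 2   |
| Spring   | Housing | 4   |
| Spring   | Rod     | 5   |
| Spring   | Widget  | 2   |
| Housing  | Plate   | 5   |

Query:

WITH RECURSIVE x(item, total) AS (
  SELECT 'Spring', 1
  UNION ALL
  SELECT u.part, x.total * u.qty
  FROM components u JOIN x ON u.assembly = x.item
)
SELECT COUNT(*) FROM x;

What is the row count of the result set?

Base: (Spring, total=1).
Iteration 1: components of {Spring} -> Housing = 1*4 = 4, Rod = 1*5 = 5, Widget = 1*2 = 2.
Iteration 2: components of {Housing,Rod,Widget} -> Plate = 4*5 = 20.
Iteration 3: no further components; recursion stops.
Total rows emitted: 5.

5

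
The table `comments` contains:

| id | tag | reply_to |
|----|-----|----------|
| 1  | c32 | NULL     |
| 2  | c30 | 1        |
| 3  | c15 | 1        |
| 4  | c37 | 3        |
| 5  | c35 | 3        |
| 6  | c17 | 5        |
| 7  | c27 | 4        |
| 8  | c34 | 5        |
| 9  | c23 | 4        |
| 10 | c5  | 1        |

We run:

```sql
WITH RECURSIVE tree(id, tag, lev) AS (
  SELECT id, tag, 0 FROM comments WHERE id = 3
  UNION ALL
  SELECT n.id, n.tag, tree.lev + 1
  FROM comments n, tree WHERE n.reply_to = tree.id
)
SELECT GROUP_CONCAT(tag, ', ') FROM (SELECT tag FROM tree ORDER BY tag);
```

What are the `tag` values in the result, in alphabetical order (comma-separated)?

Base: id=3 (c15) at lev 0.
Iteration 1: rows with reply_to in {3} -> c37 (id 4, lev 1), c35 (id 5, lev 1).
Iteration 2: rows with reply_to in {4,5} -> c17 (id 6, lev 2), c27 (id 7, lev 2), c34 (id 8, lev 2), c23 (id 9, lev 2).
Iteration 3: no rows with reply_to in {6,7,8,9}; recursion stops.

c15, c17, c23, c27, c34, c35, c37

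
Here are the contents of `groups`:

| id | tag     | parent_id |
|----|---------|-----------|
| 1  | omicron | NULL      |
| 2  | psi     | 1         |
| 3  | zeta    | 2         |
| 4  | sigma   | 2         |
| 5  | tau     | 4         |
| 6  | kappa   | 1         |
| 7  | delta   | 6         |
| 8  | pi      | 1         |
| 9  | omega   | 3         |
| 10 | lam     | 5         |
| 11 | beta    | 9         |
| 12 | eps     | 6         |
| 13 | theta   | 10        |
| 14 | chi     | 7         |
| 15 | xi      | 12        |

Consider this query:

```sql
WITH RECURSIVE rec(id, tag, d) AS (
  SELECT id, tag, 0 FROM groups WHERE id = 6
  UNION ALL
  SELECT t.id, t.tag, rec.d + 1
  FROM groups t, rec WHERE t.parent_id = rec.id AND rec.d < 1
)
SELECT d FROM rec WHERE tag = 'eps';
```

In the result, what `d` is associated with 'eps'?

1

Base: id=6 (kappa) at d 0.
Iteration 1: rows with parent_id in {6} -> delta (id 7, d 1), eps (id 12, d 1).
Iteration 2: d < 1 fails for all current rows; recursion stops.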